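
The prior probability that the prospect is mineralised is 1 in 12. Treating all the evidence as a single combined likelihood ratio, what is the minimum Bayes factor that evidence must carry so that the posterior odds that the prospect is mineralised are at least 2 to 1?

22

Prior odds = (1/12)/(11/12) = 1/11.
Target odds = 2.
Required Bayes factor = 2 ÷ (1/11) = 22.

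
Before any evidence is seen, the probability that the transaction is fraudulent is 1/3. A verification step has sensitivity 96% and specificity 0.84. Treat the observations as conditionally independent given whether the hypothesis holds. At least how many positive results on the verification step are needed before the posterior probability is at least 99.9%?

Prior odds = (1/3)/(2/3) = 0.5.
False-positive rate = 1 − 0.84 = 0.16; likelihood ratio of a positive = 0.96/0.16 = 6.
Target posterior odds = 0.999/0.001 = 999.
Need 0.5 × 6ⁿ ≥ 999, i.e. 6ⁿ ≥ 1998.
6⁴ = 1296 falls short of 1998 but 6⁵ = 7776 reaches it, so n = 5.

5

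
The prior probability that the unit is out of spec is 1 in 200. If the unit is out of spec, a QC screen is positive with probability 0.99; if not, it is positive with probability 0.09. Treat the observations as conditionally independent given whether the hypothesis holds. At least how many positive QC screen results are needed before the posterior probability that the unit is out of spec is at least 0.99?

Prior odds = 0.005/0.995 = 1/199.
Likelihood ratio of a positive = 0.99/0.09 = 11.
Target posterior odds = 0.99/0.01 = 99.
Need (1/199) × 11ⁿ ≥ 99, i.e. 11ⁿ ≥ 19701.
11⁴ = 14641 falls short of 19701 but 11⁵ = 161051 reaches it, so n = 5.

5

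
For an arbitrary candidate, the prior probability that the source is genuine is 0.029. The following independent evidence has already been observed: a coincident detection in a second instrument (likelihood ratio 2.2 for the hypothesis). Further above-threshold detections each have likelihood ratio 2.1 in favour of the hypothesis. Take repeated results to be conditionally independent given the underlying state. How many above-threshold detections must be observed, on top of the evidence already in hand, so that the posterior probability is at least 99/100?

10

Prior odds = 0.029/0.971 = 29/971.
Bayes factor of the evidence already in hand = 2.2.
Odds after that evidence = (29/971) × 2.2 = 319/4855.
Target odds = 0.99/0.01 = 99.
Need 2.1ⁿ ≥ 99 ÷ (319/4855) = 43695/29.
2.1⁹ ≈794.28 falls short of 43695/29 but 2.1¹⁰ ≈1667.99 reaches it, so n = 10.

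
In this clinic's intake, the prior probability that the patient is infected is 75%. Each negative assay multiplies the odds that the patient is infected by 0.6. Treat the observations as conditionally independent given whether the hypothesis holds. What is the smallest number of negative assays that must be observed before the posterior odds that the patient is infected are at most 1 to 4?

5

Prior odds: 0.75 ÷ 0.25 = 3.
Likelihood ratio per negative assay = 0.6.
Target odds = 0.25.
Need 3 × 0.6ⁿ ≤ 0.25, i.e. 0.6ⁿ ≤ 1/12.
0.6⁴ = 0.1296 is still above 1/12 but 0.6⁵ = 0.07776 is at or below it, so n = 5.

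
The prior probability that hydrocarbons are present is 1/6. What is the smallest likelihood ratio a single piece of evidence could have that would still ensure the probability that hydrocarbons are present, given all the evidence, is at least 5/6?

Prior odds = (1/6)/(5/6) = 0.2.
Target odds = (5/6)/(1/6) = 5.
Required Bayes factor = 5 ÷ 0.2 = 25.

25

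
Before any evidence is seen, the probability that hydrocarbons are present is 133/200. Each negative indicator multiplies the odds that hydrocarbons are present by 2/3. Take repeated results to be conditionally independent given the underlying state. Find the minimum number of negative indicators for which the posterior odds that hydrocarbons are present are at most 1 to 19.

9

Prior odds = 0.665/0.335 = 133/67.
Likelihood ratio per negative indicator = 2/3.
Target odds = 1/19.
Require (2/3)ⁿ ≤ 1/19 ÷ (133/67) = 67/2527.
(2/3)⁸ = 256/6561 is still above 67/2527 but (2/3)⁹ = 512/19683 is at or below it, so n = 9.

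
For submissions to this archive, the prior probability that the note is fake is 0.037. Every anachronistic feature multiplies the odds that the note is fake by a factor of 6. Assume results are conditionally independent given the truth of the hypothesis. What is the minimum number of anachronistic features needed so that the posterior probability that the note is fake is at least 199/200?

Prior odds = 0.037/0.963 = 37/963.
Likelihood ratio per anachronistic feature = 6.
Target posterior odds = 0.995/0.005 = 199.
Need (37/963) × 6ⁿ ≥ 199, i.e. 6ⁿ ≥ 191637/37.
6⁴ = 1296 falls short of 191637/37 but 6⁵ = 7776 reaches it, so n = 5.

5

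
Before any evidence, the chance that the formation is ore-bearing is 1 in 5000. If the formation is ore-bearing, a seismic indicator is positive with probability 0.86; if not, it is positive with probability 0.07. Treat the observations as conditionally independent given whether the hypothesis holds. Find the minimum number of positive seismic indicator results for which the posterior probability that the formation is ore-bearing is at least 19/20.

5

Prior odds: 0.0002 ÷ 0.9998 = 1/4999.
Likelihood ratio of a positive = 0.86/0.07 = 86/7.
Target odds: 0.95 ÷ 0.05 = 19.
Require (86/7)ⁿ ≥ 19 ÷ (1/4999) = 94981.
(86/7)⁴ = 54700816/2401 falls short of 94981 but (86/7)⁵ ≈279899 reaches it, so n = 5.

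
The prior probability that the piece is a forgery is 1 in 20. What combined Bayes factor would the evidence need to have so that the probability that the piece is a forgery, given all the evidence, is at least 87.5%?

Prior odds = 0.05/0.95 = 1/19.
Target odds = 0.875/0.125 = 7.
Required Bayes factor = 7 ÷ (1/19) = 133.

133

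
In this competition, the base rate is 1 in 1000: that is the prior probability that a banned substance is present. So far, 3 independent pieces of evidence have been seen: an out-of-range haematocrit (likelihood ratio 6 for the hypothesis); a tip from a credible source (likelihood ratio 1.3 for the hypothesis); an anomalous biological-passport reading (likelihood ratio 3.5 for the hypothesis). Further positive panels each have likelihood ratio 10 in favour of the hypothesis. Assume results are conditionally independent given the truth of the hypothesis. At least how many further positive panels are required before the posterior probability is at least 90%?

Prior odds = 0.001/0.999 = 1/999.
Combined Bayes factor of the evidence already in hand = 6 × 1.3 × 3.5 = 27.3.
Odds after that evidence = (1/999) × 27.3 = 91/3330.
Target odds = 0.9/0.1 = 9.
Need 10ⁿ ≥ 9 ÷ (91/3330) = 29970/91.
10² = 100 falls short of 29970/91 but 10³ = 1000 reaches it, so n = 3.

3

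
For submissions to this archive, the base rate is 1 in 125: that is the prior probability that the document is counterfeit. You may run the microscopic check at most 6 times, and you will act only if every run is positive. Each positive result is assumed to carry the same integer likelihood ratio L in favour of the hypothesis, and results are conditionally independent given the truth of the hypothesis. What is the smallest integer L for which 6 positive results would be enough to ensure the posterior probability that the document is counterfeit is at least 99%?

Prior odds = 0.008/0.992 = 1/124.
Target odds = 0.99/0.01 = 99.
Need L⁶ ≥ 99 ÷ (1/124) = 12276.
4⁶ = 4096 < 12276 ≤ 15625 = 5⁶, so L = 5.

5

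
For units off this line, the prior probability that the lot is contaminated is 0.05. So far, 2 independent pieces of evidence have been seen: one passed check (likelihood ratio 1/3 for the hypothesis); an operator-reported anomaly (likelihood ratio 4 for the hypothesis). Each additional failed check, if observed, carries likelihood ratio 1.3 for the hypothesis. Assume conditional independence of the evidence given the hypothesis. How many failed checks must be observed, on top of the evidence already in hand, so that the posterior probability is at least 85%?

Prior odds = 0.05/0.95 = 1/19.
Combined Bayes factor of the evidence already in hand = (1/3) × 4 = 4/3.
Odds after that evidence = (1/19) × 4/3 = 4/57.
Target odds = 0.85/0.15 = 17/3.
Need 1.3ⁿ ≥ 17/3 ÷ (4/57) = 80.75.
1.3¹⁶ ≈66.5417 falls short of 80.75 but 1.3¹⁷ ≈86.5042 reaches it, so n = 17.

17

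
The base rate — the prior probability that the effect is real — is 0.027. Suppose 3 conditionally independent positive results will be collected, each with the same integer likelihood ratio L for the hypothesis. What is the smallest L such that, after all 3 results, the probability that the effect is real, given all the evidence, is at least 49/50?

13

Prior odds = 0.027/0.973 = 27/973.
Target odds = 0.98/0.02 = 49.
Need L³ ≥ 49 ÷ (27/973) = 47677/27.
12³ = 1728 < 47677/27 ≤ 2197 = 13³, so L = 13.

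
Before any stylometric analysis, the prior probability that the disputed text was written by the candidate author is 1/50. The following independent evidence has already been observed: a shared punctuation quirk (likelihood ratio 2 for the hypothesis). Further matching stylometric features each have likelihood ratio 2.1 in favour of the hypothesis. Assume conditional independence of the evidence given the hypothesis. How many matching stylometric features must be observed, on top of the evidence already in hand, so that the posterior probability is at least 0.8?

7

Prior odds = 0.02/0.98 = 1/49.
Bayes factor of the evidence already in hand = 2.
Odds after that evidence = (1/49) × 2 = 2/49.
Target odds = 0.8/0.2 = 4.
Need 2.1ⁿ ≥ 4 ÷ (2/49) = 98.
2.1⁶ = 85766121/1000000 falls short of 98 but 2.1⁷ ≈180.109 reaches it, so n = 7.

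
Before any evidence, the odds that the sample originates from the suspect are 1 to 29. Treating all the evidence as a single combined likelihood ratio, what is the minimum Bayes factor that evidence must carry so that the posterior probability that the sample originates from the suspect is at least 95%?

Prior odds = 1/29.
Target odds = 0.95/0.05 = 19.
Required Bayes factor = 19 ÷ (1/29) = 551.

551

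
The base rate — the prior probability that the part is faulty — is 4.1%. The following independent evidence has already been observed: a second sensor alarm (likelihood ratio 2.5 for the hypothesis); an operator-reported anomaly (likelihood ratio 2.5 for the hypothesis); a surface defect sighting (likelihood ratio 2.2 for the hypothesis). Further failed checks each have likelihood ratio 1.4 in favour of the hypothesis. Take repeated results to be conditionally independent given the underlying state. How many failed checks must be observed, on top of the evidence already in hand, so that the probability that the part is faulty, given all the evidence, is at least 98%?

14

Prior odds = 0.041/0.959 = 41/959.
Combined Bayes factor of the evidence already in hand = 2.5 × 2.5 × 2.2 = 13.75.
Odds after that evidence = (41/959) × 13.75 = 2255/3836.
Target odds = 0.98/0.02 = 49.
Need 1.4ⁿ ≥ 49 ÷ (2255/3836) = 187964/2255.
1.4¹³ ≈79.3715 falls short of 187964/2255 but 1.4¹⁴ ≈111.12 reaches it, so n = 14.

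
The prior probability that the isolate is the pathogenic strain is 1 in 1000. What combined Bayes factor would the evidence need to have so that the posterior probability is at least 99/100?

98901

Prior odds = 0.001/0.999 = 1/999.
Target odds = 0.99/0.01 = 99.
Required Bayes factor = 99 ÷ (1/999) = 98901.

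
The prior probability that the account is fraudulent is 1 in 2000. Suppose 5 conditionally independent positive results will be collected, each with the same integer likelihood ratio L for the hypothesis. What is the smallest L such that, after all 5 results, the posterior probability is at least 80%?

Prior odds = 0.0005/0.9995 = 1/1999.
Target odds = 0.8/0.2 = 4.
Need L⁵ ≥ 4 ÷ (1/1999) = 7996.
6⁵ = 7776 < 7996 ≤ 16807 = 7⁵, so L = 7.

7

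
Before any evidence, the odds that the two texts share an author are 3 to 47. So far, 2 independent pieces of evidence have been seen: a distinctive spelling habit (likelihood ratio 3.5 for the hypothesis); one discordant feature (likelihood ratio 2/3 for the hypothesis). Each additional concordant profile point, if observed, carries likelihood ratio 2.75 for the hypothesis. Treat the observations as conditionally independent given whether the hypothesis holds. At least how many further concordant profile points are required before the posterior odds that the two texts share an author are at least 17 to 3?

Prior odds = 3/47.
Combined Bayes factor of the evidence already in hand = 3.5 × (2/3) = 7/3.
Odds after that evidence = (3/47) × 7/3 = 7/47.
Target odds = 17/3.
Need 2.75ⁿ ≥ 17/3 ÷ (7/47) = 799/21.
2.75³ = 20.796875 falls short of 799/21 but 2.75⁴ = 57.19140625 reaches it, so n = 4.

4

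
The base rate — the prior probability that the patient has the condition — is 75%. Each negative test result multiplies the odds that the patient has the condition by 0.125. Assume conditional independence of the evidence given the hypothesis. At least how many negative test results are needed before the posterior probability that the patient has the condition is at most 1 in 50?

Prior odds: 0.75 ÷ 0.25 = 3.
Likelihood ratio per negative test result = 0.125.
Target posterior odds = 0.02/0.98 = 1/49.
Require 0.125ⁿ ≤ 1/49 ÷ 3 = 1/147.
0.125² = 0.015625 is still above 1/147 but 0.125³ = 0.001953125 is at or below it, so n = 3.

3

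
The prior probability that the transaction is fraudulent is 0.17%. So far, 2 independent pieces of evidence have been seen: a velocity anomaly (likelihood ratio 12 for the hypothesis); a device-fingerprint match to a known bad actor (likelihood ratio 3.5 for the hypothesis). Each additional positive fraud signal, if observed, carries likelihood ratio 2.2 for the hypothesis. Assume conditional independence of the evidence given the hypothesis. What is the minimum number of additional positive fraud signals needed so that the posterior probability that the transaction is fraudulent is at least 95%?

Prior odds = 0.0017/0.9983 = 17/9983.
Combined Bayes factor of the evidence already in hand = 12 × 3.5 = 42.
Odds after that evidence = (17/9983) × 42 = 714/9983.
Target odds = 0.95/0.05 = 19.
Need 2.2ⁿ ≥ 19 ÷ (714/9983) = 189677/714.
2.2⁷ = 19487171/78125 falls short of 189677/714 but 2.2⁸ = 214358881/390625 reaches it, so n = 8.

8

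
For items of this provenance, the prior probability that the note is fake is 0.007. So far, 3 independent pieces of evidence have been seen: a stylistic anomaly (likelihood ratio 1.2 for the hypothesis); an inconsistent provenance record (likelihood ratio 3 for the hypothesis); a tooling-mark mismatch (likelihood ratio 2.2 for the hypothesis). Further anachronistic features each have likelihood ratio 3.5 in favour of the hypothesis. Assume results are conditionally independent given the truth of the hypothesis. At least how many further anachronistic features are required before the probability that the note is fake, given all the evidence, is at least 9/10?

5

Prior odds = 0.007/0.993 = 7/993.
Combined Bayes factor of the evidence already in hand = 1.2 × 3 × 2.2 = 7.92.
Odds after that evidence = (7/993) × 7.92 = 462/8275.
Target odds = 0.9/0.1 = 9.
Need 3.5ⁿ ≥ 9 ÷ (462/8275) = 24825/154.
3.5⁴ = 150.0625 falls short of 24825/154 but 3.5⁵ = 525.21875 reaches it, so n = 5.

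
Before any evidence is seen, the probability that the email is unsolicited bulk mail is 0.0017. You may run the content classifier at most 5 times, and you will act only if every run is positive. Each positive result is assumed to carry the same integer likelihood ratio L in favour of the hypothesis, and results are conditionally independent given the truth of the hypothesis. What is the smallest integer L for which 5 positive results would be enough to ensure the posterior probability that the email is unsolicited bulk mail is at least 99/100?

9

Prior odds = 0.0017/0.9983 = 17/9983.
Target odds = 0.99/0.01 = 99.
Need L⁵ ≥ 99 ÷ (17/9983) = 988317/17.
8⁵ = 32768 < 988317/17 ≤ 59049 = 9⁵, so L = 9.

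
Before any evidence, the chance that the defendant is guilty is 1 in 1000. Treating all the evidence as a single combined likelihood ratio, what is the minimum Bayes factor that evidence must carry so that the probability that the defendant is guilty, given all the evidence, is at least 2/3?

Prior odds = 0.001/0.999 = 1/999.
Target odds = (2/3)/(1/3) = 2.
Required Bayes factor = 2 ÷ (1/999) = 1998.

1998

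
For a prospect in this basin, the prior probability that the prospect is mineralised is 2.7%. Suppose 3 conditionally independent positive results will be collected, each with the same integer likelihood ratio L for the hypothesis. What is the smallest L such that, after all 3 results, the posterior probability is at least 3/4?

Prior odds = 0.027/0.973 = 27/973.
Target odds = 0.75/0.25 = 3.
Need L³ ≥ 3 ÷ (27/973) = 973/9.
4³ = 64 < 973/9 ≤ 125 = 5³, so L = 5.

5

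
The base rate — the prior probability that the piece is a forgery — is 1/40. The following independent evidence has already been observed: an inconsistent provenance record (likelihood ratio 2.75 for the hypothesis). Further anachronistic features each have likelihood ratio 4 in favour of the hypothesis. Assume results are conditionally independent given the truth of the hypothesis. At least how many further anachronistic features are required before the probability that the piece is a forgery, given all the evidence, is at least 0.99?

Prior odds = 0.025/0.975 = 1/39.
Bayes factor of the evidence already in hand = 2.75.
Odds after that evidence = (1/39) × 2.75 = 11/156.
Target odds = 0.99/0.01 = 99.
Need 4ⁿ ≥ 99 ÷ (11/156) = 1404.
4⁵ = 1024 falls short of 1404 but 4⁶ = 4096 reaches it, so n = 6.

6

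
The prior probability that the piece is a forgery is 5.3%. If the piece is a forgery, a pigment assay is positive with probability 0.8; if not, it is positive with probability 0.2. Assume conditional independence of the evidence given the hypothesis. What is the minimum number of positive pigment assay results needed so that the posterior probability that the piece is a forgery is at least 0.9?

Prior odds = 0.053/0.947 = 53/947.
Likelihood ratio of a positive = 0.8/0.2 = 4.
Target odds: 0.9 ÷ 0.1 = 9.
Require 4ⁿ ≥ 9 ÷ (53/947) = 8523/53.
4³ = 64 falls short of 8523/53 but 4⁴ = 256 reaches it, so n = 4.

4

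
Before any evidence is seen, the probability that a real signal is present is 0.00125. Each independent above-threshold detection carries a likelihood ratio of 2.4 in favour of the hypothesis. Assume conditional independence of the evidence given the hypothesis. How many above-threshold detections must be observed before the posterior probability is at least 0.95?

11

Prior odds = 0.00125/0.99875 = 1/799.
Likelihood ratio per above-threshold detection = 2.4.
Target posterior odds = 0.95/0.05 = 19.
Need (1/799) × 2.4ⁿ ≥ 19, i.e. 2.4ⁿ ≥ 15181.
2.4¹⁰ ≈6340.34 falls short of 15181 but 2.4¹¹ ≈15216.8 reaches it, so n = 11.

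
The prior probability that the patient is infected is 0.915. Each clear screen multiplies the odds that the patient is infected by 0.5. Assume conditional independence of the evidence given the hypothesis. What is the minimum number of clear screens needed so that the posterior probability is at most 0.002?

Prior odds = 0.915/0.085 = 183/17.
Likelihood ratio per clear screen = 0.5.
Target posterior odds = 0.002/0.998 = 1/499.
Need (183/17) × 0.5ⁿ ≤ 1/499, i.e. 0.5ⁿ ≤ 17/91317.
0.5¹² = 1/4096 is still above 17/91317 but 0.5¹³ = 1/8192 is at or below it, so n = 13.

13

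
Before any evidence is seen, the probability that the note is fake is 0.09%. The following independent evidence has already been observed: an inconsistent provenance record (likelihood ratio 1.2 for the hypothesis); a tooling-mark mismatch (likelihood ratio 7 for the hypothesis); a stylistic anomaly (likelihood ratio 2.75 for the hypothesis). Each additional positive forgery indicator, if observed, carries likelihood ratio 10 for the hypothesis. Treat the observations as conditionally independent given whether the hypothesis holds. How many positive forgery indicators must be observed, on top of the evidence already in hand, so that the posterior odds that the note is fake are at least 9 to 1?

Prior odds = 0.0009/0.9991 = 9/9991.
Combined Bayes factor of the evidence already in hand = 1.2 × 7 × 2.75 = 23.1.
Odds after that evidence = (9/9991) × 23.1 = 2079/99910.
Target odds = 9.
Need 10ⁿ ≥ 9 ÷ (2079/99910) = 99910/231.
10² = 100 falls short of 99910/231 but 10³ = 1000 reaches it, so n = 3.

3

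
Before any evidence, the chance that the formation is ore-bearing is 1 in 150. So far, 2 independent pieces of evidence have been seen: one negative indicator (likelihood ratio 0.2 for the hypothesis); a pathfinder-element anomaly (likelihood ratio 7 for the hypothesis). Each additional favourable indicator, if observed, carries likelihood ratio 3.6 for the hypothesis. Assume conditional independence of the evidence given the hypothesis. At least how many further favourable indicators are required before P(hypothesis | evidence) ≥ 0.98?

7

Prior odds = (1/150)/(149/150) = 1/149.
Combined Bayes factor of the evidence already in hand = 0.2 × 7 = 1.4.
Odds after that evidence = (1/149) × 1.4 = 7/745.
Target odds = 0.98/0.02 = 49.
Need 3.6ⁿ ≥ 49 ÷ (7/745) = 5215.
3.6⁶ = 34012224/15625 falls short of 5215 but 3.6⁷ = 612220032/78125 reaches it, so n = 7.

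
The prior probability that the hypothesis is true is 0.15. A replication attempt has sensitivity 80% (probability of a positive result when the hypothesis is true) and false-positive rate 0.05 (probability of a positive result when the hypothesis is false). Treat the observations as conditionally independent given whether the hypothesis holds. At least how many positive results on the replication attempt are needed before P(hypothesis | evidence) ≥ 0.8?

Prior odds = 0.15/0.85 = 3/17.
Likelihood ratio of a positive result = 0.8/0.05 = 16.
Target posterior odds = 0.8/0.2 = 4.
Require 16ⁿ ≥ 4 ÷ (3/17) = 68/3.
16¹ = 16 falls short of 68/3 but 16² = 256 reaches it, so n = 2.

2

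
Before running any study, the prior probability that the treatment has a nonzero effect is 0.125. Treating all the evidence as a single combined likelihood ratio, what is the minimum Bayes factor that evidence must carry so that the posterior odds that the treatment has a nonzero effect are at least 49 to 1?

Prior odds = 0.125/0.875 = 1/7.
Target odds = 49.
Required Bayes factor = 49 ÷ (1/7) = 343.

343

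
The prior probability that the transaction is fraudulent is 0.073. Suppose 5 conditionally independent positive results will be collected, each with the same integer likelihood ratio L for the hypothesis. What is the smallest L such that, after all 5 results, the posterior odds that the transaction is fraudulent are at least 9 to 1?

3

Prior odds = 0.073/0.927 = 73/927.
Target odds = 9.
Need L⁵ ≥ 9 ÷ (73/927) = 8343/73.
2⁵ = 32 < 8343/73 ≤ 243 = 3⁵, so L = 3.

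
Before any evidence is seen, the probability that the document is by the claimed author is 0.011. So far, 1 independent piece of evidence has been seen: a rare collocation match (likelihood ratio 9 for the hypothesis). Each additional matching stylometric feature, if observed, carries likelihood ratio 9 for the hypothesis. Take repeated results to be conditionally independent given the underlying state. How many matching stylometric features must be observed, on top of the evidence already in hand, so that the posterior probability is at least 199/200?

Prior odds = 0.011/0.989 = 11/989.
Bayes factor of the evidence already in hand = 9.
Odds after that evidence = (11/989) × 9 = 99/989.
Target odds = 0.995/0.005 = 199.
Need 9ⁿ ≥ 199 ÷ (99/989) = 196811/99.
9³ = 729 falls short of 196811/99 but 9⁴ = 6561 reaches it, so n = 4.

4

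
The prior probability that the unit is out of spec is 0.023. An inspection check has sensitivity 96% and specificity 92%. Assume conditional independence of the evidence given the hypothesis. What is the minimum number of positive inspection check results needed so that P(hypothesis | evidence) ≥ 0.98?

4

Prior odds: 0.023 ÷ 0.977 = 23/977.
False-positive rate = 1 − 0.92 = 0.08; likelihood ratio of a positive = 0.96/0.08 = 12.
Target posterior odds = 0.98/0.02 = 49.
Require 12ⁿ ≥ 49 ÷ (23/977) = 47873/23.
12³ = 1728 falls short of 47873/23 but 12⁴ = 20736 reaches it, so n = 4.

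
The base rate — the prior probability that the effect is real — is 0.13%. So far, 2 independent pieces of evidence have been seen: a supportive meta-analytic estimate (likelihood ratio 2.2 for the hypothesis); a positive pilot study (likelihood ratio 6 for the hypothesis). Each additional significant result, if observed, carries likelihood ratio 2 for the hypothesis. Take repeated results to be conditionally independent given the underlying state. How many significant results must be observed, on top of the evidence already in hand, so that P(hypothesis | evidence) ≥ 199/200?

Prior odds = 0.0013/0.9987 = 13/9987.
Combined Bayes factor of the evidence already in hand = 2.2 × 6 = 13.2.
Odds after that evidence = (13/9987) × 13.2 = 286/16645.
Target odds = 0.995/0.005 = 199.
Need 2ⁿ ≥ 199 ÷ (286/16645) = 3312355/286.
2¹³ = 8192 falls short of 3312355/286 but 2¹⁴ = 16384 reaches it, so n = 14.

14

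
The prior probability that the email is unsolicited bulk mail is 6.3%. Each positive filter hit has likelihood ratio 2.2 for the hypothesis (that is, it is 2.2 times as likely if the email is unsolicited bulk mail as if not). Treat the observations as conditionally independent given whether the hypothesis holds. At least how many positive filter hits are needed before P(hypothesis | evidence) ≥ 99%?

10

Prior odds: 0.063 ÷ 0.937 = 63/937.
Likelihood ratio per positive filter hit = 2.2.
Target posterior odds = 0.99/0.01 = 99.
Need (63/937) × 2.2ⁿ ≥ 99, i.e. 2.2ⁿ ≥ 10307/7.
2.2⁹ ≈1207.27 falls short of 10307/7 but 2.2¹⁰ ≈2655.99 reaches it, so n = 10.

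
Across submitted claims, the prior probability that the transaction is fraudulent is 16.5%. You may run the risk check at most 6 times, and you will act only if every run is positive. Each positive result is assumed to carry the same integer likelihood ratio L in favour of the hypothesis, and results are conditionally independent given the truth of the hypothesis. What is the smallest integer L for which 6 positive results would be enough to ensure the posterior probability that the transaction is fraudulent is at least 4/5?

2

Prior odds = 0.165/0.835 = 33/167.
Target odds = 0.8/0.2 = 4.
Need L⁶ ≥ 4 ÷ (33/167) = 668/33.
1⁶ = 1 < 668/33 ≤ 64 = 2⁶, so L = 2.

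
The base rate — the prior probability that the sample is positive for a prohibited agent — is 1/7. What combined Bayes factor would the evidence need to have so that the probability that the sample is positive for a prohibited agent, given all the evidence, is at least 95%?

Prior odds = (1/7)/(6/7) = 1/6.
Target odds = 0.95/0.05 = 19.
Required Bayes factor = 19 ÷ (1/6) = 114.

114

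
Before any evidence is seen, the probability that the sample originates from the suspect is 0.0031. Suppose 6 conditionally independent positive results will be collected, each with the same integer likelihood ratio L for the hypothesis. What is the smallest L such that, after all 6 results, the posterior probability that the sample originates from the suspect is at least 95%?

5

Prior odds = 0.0031/0.9969 = 31/9969.
Target odds = 0.95/0.05 = 19.
Need L⁶ ≥ 19 ÷ (31/9969) = 189411/31.
4⁶ = 4096 < 189411/31 ≤ 15625 = 5⁶, so L = 5.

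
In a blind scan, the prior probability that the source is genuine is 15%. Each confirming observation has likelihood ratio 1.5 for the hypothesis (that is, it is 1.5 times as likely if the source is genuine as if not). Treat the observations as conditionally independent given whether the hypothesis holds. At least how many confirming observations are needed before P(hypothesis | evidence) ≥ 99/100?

Prior odds: 0.15 ÷ 0.85 = 3/17.
Likelihood ratio per confirming observation = 1.5.
Target odds: 0.99 ÷ 0.01 = 99.
Need (3/17) × 1.5ⁿ ≥ 99, i.e. 1.5ⁿ ≥ 561.
1.5¹⁵ = 14348907/32768 falls short of 561 but 1.5¹⁶ = 43046721/65536 reaches it, so n = 16.

16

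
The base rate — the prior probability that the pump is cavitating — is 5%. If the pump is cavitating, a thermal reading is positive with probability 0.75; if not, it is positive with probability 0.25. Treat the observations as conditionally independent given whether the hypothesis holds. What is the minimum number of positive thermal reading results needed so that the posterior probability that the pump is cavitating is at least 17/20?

Prior odds = 0.05/0.95 = 1/19.
Likelihood ratio of a positive = 0.75/0.25 = 3.
Target posterior odds = 0.85/0.15 = 17/3.
Need (1/19) × 3ⁿ ≥ 17/3, i.e. 3ⁿ ≥ 323/3.
3⁴ = 81 falls short of 323/3 but 3⁵ = 243 reaches it, so n = 5.

5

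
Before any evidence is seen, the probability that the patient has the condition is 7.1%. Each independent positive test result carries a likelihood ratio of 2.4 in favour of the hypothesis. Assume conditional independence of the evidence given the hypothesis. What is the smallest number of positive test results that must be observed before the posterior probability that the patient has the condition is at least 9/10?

6

Prior odds = 0.071/0.929 = 71/929.
Likelihood ratio per positive test result = 2.4.
Target posterior odds = 0.9/0.1 = 9.
Require 2.4ⁿ ≥ 9 ÷ (71/929) = 8361/71.
2.4⁵ = 79.62624 falls short of 8361/71 but 2.4⁶ = 2985984/15625 reaches it, so n = 6.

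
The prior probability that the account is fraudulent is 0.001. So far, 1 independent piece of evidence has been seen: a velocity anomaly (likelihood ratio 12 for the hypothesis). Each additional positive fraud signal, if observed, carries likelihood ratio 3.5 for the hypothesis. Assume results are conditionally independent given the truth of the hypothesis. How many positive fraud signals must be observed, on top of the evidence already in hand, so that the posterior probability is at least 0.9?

6

Prior odds = 0.001/0.999 = 1/999.
Bayes factor of the evidence already in hand = 12.
Odds after that evidence = (1/999) × 12 = 4/333.
Target odds = 0.9/0.1 = 9.
Need 3.5ⁿ ≥ 9 ÷ (4/333) = 749.25.
3.5⁵ = 525.21875 falls short of 749.25 but 3.5⁶ = 1838.265625 reaches it, so n = 6.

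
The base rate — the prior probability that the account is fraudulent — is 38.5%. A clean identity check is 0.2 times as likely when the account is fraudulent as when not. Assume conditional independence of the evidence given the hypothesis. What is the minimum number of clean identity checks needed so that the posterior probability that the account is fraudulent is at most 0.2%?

Prior odds = 0.385/0.615 = 77/123.
Likelihood ratio per clean identity check = 0.2.
Target posterior odds = 0.002/0.998 = 1/499.
Require 0.2ⁿ ≤ 1/499 ÷ (77/123) = 123/38423.
0.2³ = 0.008 is still above 123/38423 but 0.2⁴ = 0.0016 is at or below it, so n = 4.

4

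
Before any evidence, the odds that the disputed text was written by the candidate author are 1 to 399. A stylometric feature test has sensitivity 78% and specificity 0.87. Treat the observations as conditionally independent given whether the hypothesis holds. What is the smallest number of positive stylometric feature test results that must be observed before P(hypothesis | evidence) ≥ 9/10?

Prior odds = 1/399.
False-positive rate = 1 − 0.87 = 0.13; likelihood ratio of a positive = 0.78/0.13 = 6.
Target odds: 0.9 ÷ 0.1 = 9.
Require 6ⁿ ≥ 9 ÷ (1/399) = 3591.
6⁴ = 1296 falls short of 3591 but 6⁵ = 7776 reaches it, so n = 5.

5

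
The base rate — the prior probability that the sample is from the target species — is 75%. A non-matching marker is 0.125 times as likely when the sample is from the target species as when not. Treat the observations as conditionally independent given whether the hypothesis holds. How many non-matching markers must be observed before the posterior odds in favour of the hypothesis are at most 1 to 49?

Prior odds = 0.75/0.25 = 3.
Likelihood ratio per non-matching marker = 0.125.
Target odds = 1/49.
Need 3 × 0.125ⁿ ≤ 1/49, i.e. 0.125ⁿ ≤ 1/147.
0.125² = 0.015625 is still above 1/147 but 0.125³ = 0.001953125 is at or below it, so n = 3.

3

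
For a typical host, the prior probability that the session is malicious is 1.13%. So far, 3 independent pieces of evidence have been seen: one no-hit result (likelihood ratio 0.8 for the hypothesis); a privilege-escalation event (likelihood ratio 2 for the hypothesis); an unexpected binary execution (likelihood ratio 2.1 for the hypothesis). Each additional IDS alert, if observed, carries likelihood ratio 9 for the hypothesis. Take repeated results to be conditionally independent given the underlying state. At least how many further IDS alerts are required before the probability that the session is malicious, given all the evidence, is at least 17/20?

3

Prior odds = 0.0113/0.9887 = 113/9887.
Combined Bayes factor of the evidence already in hand = 0.8 × 2 × 2.1 = 3.36.
Odds after that evidence = (113/9887) × 3.36 = 9492/247175.
Target odds = 0.85/0.15 = 17/3.
Need 9ⁿ ≥ 17/3 ÷ (9492/247175) = 4201975/28476.
9² = 81 falls short of 4201975/28476 but 9³ = 729 reaches it, so n = 3.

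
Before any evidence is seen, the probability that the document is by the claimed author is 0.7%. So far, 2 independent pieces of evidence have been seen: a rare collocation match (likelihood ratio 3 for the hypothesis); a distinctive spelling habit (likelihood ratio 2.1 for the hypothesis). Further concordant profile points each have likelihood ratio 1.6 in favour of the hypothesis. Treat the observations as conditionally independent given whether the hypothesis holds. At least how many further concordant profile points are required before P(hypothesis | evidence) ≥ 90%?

Prior odds = 0.007/0.993 = 7/993.
Combined Bayes factor of the evidence already in hand = 3 × 2.1 = 6.3.
Odds after that evidence = (7/993) × 6.3 = 147/3310.
Target odds = 0.9/0.1 = 9.
Need 1.6ⁿ ≥ 9 ÷ (147/3310) = 9930/49.
1.6¹¹ ≈175.922 falls short of 9930/49 but 1.6¹² ≈281.475 reaches it, so n = 12.

12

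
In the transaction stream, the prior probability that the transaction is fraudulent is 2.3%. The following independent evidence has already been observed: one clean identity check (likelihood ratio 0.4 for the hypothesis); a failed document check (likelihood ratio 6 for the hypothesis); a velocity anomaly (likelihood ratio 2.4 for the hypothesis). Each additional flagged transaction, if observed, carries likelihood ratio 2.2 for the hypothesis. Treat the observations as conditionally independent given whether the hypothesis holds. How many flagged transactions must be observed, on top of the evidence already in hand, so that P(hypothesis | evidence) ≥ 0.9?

6

Prior odds = 0.023/0.977 = 23/977.
Combined Bayes factor of the evidence already in hand = 0.4 × 6 × 2.4 = 5.76.
Odds after that evidence = (23/977) × 5.76 = 3312/24425.
Target odds = 0.9/0.1 = 9.
Need 2.2ⁿ ≥ 9 ÷ (3312/24425) = 24425/368.
2.2⁵ = 51.53632 falls short of 24425/368 but 2.2⁶ = 1771561/15625 reaches it, so n = 6.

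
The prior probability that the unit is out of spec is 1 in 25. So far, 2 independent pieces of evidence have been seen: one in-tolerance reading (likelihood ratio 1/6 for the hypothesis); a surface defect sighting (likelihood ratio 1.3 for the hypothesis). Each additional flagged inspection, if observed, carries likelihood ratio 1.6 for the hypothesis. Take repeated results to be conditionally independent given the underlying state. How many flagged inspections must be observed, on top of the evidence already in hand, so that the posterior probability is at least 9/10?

15

Prior odds = 0.04/0.96 = 1/24.
Combined Bayes factor of the evidence already in hand = (1/6) × 1.3 = 13/60.
Odds after that evidence = (1/24) × 13/60 = 13/1440.
Target odds = 0.9/0.1 = 9.
Need 1.6ⁿ ≥ 9 ÷ (13/1440) = 12960/13.
1.6¹⁴ ≈720.576 falls short of 12960/13 but 1.6¹⁵ ≈1152.92 reaches it, so n = 15.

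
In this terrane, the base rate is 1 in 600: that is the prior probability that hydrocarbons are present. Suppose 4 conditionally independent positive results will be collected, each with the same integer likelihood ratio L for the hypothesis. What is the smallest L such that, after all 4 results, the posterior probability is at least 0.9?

Prior odds = (1/600)/(599/600) = 1/599.
Target odds = 0.9/0.1 = 9.
Need L⁴ ≥ 9 ÷ (1/599) = 5391.
8⁴ = 4096 < 5391 ≤ 6561 = 9⁴, so L = 9.

9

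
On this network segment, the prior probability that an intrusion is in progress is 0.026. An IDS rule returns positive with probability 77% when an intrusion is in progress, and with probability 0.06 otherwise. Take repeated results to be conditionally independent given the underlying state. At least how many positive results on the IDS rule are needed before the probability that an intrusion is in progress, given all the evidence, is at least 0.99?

4

Prior odds: 0.026 ÷ 0.974 = 13/487.
Likelihood ratio of a positive result = 0.77/0.06 = 77/6.
Target posterior odds = 0.99/0.01 = 99.
Require (77/6)ⁿ ≥ 99 ÷ (13/487) = 48213/13.
(77/6)³ = 456533/216 falls short of 48213/13 but (77/6)⁴ = 35153041/1296 reaches it, so n = 4.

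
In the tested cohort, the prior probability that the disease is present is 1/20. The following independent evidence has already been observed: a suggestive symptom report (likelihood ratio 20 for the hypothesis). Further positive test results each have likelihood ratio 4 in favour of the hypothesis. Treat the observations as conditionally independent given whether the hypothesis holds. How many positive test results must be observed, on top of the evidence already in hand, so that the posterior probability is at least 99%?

4

Prior odds = 0.05/0.95 = 1/19.
Bayes factor of the evidence already in hand = 20.
Odds after that evidence = (1/19) × 20 = 20/19.
Target odds = 0.99/0.01 = 99.
Need 4ⁿ ≥ 99 ÷ (20/19) = 94.05.
4³ = 64 falls short of 94.05 but 4⁴ = 256 reaches it, so n = 4.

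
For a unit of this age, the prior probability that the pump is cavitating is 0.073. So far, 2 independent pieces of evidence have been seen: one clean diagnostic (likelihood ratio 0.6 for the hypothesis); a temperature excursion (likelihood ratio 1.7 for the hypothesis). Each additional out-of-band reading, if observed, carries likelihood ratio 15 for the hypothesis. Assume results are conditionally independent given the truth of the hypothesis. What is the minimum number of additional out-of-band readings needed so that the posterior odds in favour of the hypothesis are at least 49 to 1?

3

Prior odds = 0.073/0.927 = 73/927.
Combined Bayes factor of the evidence already in hand = 0.6 × 1.7 = 1.02.
Odds after that evidence = (73/927) × 1.02 = 1241/15450.
Target odds = 49.
Need 15ⁿ ≥ 49 ÷ (1241/15450) = 757050/1241.
15² = 225 falls short of 757050/1241 but 15³ = 3375 reaches it, so n = 3.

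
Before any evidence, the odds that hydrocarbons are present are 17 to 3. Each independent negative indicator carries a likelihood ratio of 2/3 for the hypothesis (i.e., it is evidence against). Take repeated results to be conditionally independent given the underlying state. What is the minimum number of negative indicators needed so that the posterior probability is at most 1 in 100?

Prior odds = 17/3.
Likelihood ratio per negative indicator = 2/3.
Target posterior odds = 0.01/0.99 = 1/99.
Require (2/3)ⁿ ≤ 1/99 ÷ (17/3) = 1/561.
(2/3)¹⁵ = 32768/14348907 is still above 1/561 but (2/3)¹⁶ = 65536/43046721 is at or below it, so n = 16.

16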